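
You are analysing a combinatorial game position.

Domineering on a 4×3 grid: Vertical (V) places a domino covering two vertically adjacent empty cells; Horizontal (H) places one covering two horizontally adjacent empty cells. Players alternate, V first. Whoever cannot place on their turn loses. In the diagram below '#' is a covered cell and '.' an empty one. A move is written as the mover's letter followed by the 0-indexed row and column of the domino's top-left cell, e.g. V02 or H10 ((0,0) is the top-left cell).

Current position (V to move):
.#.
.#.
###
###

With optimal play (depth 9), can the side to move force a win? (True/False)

[.#./.#./###/###] V move#1: V00:+1/##./##./###/###*, V02:+1/.##/.##/###/###
[##./##./###/###] end (terminal -1, H#2); searched .#./.#./###/### to 9

V winning at [.#./.#./###/###]: True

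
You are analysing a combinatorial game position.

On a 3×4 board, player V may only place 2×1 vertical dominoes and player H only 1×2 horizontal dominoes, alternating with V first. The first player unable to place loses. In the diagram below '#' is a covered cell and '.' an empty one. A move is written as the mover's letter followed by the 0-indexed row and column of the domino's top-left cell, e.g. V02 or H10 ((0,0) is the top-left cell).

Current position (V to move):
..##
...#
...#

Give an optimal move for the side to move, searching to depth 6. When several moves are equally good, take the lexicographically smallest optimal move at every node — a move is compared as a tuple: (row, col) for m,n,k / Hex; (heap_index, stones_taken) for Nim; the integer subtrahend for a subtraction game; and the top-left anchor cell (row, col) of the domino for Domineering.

V's best at [..##/...#/...#]: V01

[..##/...#/...#] V move#1: V00:-1/#.##/#..#/...#, V01:+1/.###/.#.#/...#*, V10:-1/..##/#..#/#..#, V11:+1/..##/.#.#/.#.#, V12:-1/..##/..##/..##
[.###/.#.#/...#] H move#2: H20:-1/.###/.#.#/##.#*, H21:-1/.###/.#.#/.###
[.###/.#.#/##.#] V move#3: V00:+1/####/##.#/##.#*, V12:+1/.###/.###/####
[####/##.#/##.#] end (terminal -1, H#4); searched ..##/...#/...# to 6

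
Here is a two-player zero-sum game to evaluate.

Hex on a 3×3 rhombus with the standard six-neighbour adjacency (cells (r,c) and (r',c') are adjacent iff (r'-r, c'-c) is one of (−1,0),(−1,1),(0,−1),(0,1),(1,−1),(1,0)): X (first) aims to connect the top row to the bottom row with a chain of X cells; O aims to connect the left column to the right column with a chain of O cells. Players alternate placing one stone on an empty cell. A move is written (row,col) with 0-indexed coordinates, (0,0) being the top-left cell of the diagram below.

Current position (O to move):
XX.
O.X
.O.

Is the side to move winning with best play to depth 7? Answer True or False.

O winning at [XX./O.X/.O.]: True

ply 1, O at XX./O.X/.O. | (0,2)=-1→XXO/O.X/.O.; (1,1)=+1→XX./OOX/.O.*; (2,0)=-1→XX./O.X/OO.; (2,2)=+1→XX./O.X/.OO
ply 2, X at XX./OOX/.O. | (0,2)=-1→XXX/OOX/.O.*; (2,0)=-1→XX./OOX/XO.; (2,2)=-1→XX./OOX/.OX
ply 3, O at XXX/OOX/.O. | (2,0)=-1→XXX/OOX/OO.; (2,2)=+1→XXX/OOX/.OO*
ply 4: XXX/OOX/.OO is terminal -1 (X); from XX./O.X/.O. depth 7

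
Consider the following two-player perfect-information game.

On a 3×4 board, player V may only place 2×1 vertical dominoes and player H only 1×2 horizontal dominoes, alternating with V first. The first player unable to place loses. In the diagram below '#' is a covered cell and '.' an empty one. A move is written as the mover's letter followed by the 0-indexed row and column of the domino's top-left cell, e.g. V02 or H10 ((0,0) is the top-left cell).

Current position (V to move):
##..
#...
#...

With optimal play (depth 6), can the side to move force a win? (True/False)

V winning at [##../#.../#...]: True

ply 1, V at ##../#.../#... | V02=+1→###./#.#./#...*; V03=-1→##.#/#..#/#...; V11=-1→##../##../##..; V12=+1→##../#.#./#.#.; V13=-1→##../#..#/#..#
ply 2, H at ###./#.#./#... | H21=-1→###./#.#./###.*; H22=-1→###./#.#./#.##
ply 3, V at ###./#.#./###. | V03=+1→####/#.##/###.*; V13=+1→###./#.##/####
ply 4: ####/#.##/###. is terminal -1 (H); from ##../#.../#... depth 6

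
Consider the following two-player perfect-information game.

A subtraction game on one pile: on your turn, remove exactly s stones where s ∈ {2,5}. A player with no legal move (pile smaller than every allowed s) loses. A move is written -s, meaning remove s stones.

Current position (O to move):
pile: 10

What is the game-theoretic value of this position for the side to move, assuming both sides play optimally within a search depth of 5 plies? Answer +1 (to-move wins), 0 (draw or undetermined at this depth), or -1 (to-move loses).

value(10, O) = +1

ply 1, O at 10 | -2=+1→8*; -5=-1→5
ply 2, X at 8 | -2=-1→6*; -5=-1→3
ply 3, O at 6 | -2=+1→4*; -5=+1→1
ply 4, X at 4 | -2=-1→2*
ply 5, O at 2 | -2=+1→0*
ply 6: 0 is terminal -1 (X); from 10 depth 5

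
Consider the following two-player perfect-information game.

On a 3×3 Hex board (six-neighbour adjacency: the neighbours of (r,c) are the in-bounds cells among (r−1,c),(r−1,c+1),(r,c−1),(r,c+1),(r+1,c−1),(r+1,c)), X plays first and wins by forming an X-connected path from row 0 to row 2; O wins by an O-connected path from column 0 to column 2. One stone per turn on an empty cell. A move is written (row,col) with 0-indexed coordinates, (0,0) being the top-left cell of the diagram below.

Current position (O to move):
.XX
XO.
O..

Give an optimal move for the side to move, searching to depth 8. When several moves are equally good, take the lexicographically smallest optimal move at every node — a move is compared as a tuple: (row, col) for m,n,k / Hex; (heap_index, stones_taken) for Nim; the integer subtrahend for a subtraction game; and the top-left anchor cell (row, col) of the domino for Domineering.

p1 O@[.XX/XO./O..]: (0,0)[OXX/XO./O..]-1 (1,2)[.XX/XOO/O..]+1* (2,1)[.XX/XO./OO.]+1 (2,2)[.XX/XO./O.O]+1
p2 X@[.XX/XOO/O..] terminal -1; root [.XX/XO./O..] d8

O's best at [.XX/XO./O..]: (1,2)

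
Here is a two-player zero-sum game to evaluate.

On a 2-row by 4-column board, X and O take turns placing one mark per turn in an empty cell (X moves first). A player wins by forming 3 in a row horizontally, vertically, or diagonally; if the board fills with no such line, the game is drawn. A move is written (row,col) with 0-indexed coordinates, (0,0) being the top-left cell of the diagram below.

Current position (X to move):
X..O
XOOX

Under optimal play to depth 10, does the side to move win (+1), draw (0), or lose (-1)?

[X..O/XOOX] X move#1: (0,1):+0/XX.O/XOOX*, (0,2):+0/X.XO/XOOX
[XX.O/XOOX] O move#2: (0,2):+0/XXOO/XOOX*
[XXOO/XOOX] end (terminal +0, X#3); searched X..O/XOOX to 10

value(X..O/XOOX, X) = 0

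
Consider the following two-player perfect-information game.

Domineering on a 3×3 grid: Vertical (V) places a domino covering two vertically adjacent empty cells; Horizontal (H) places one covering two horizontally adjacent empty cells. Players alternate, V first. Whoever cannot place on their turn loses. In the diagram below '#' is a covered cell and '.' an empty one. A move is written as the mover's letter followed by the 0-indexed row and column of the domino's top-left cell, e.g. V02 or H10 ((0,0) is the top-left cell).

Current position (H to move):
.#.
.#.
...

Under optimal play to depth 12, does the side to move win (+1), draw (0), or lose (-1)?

value(.#./.#./..., H) = -1

ply 1, H at .#./.#./... | H20=-1→.#./.#./##.*; H21=-1→.#./.#./.##
ply 2, V at .#./.#./##. | V00=+1→##./##./##.*; V02=+1→.##/.##/##.; V12=+1→.#./.##/###
ply 3: ##./##./##. is terminal -1 (H); from .#./.#./... depth 12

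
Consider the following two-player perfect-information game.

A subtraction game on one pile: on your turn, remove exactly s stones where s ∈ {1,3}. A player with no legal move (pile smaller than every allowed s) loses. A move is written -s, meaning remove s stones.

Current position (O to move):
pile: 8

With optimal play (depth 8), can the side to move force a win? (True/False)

O winning at [8]: False

p1 O@[8]: -1[7]-1* -3[5]-1
p2 X@[7]: -1[6]+1* -3[4]+1
p3 O@[6]: -1[5]-1* -3[3]-1
p4 X@[5]: -1[4]+1* -3[2]+1
p5 O@[4]: -1[3]-1* -3[1]-1
p6 X@[3]: -1[2]+1* -3[0]+1
p7 O@[2]: -1[1]-1*
p8 X@[1]: -1[0]+1*
p9 O@[0] terminal -1; root [8] d8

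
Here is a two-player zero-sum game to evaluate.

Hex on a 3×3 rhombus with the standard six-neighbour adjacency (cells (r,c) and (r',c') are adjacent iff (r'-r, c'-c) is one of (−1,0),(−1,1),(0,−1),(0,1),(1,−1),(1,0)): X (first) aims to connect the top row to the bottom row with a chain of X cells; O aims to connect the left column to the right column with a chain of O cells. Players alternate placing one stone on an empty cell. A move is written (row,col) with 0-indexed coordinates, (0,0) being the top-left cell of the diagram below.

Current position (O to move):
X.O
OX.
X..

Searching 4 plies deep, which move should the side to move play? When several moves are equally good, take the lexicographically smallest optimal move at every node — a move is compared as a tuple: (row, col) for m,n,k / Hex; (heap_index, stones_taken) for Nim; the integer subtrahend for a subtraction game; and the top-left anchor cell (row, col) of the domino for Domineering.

O's best at [X.O/OX./X..]: (0,1)

p1 O@[X.O/OX./X..]: (0,1)[XOO/OX./X..]+1* (1,2)[X.O/OXO/X..]-1 (2,1)[X.O/OX./XO.]-1 (2,2)[X.O/OX./X.O]-1
p2 X@[XOO/OX./X..] terminal -1; root [X.O/OX./X..] d4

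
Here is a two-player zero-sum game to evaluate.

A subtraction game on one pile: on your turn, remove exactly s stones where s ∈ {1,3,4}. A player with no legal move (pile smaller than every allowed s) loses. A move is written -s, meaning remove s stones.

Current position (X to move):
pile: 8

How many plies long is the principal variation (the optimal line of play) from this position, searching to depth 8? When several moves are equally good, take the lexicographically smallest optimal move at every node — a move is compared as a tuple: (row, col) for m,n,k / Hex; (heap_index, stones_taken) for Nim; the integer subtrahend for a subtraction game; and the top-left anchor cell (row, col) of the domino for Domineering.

[8] X move#1: -1:+1/7*, -3:-1/5, -4:-1/4
[7] O move#2: -1:-1/6*, -3:-1/4, -4:-1/3
[6] X move#3: -1:-1/5, -3:-1/3, -4:+1/2*
[2] O move#4: -1:-1/1*
[1] X move#5: -1:+1/0*
[0] end (terminal -1, O#6); searched 8 to 8

PV length from [8]: 5 plies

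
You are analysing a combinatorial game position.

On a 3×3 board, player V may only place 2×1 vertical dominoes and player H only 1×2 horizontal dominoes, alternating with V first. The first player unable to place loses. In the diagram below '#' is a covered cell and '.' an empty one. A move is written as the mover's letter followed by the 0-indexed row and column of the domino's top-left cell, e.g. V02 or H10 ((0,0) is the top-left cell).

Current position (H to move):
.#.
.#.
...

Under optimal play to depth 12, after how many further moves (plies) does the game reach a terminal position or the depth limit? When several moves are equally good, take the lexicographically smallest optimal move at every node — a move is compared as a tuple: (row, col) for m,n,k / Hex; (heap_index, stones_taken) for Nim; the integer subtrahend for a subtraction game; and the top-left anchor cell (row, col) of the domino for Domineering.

PV length from [.#./.#./...]: 2 plies

p1 H@[.#./.#./...]: H20[.#./.#./##.]-1* H21[.#./.#./.##]-1
p2 V@[.#./.#./##.]: V00[##./##./##.]+1* V02[.##/.##/##.]+1 V12[.#./.##/###]+1
p3 H@[##./##./##.] terminal -1; root [.#./.#./...] d12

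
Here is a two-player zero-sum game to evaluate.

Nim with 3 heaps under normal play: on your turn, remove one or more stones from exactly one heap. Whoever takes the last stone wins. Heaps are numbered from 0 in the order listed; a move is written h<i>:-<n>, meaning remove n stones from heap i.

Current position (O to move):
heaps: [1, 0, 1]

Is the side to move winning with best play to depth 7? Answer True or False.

O winning at [(1,0,1)]: False

[(1,0,1)] O move#1: h0:-1:-1/(0,0,1)*, h2:-1:-1/(1,0,0)
[(0,0,1)] X move#2: h2:-1:+1/(0,0,0)*
[(0,0,0)] end (terminal -1, O#3); searched (1,0,1) to 7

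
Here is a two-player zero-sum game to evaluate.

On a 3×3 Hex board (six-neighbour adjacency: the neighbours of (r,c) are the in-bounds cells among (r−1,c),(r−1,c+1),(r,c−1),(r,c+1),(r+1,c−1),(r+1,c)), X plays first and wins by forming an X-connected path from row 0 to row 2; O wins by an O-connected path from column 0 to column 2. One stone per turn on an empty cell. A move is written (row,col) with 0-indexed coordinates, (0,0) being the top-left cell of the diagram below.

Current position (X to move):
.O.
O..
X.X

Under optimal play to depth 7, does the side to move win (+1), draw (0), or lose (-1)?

ply 1, X at .O./O../X.X | (0,0)=-1→XO./O../X.X; (0,2)=+1→.OX/O../X.X*; (1,1)=-1→.O./OX./X.X; (1,2)=-1→.O./O.X/X.X; (2,1)=-1→.O./O../XXX
ply 2, O at .OX/O../X.X | (0,0)=-1→OOX/O../X.X*; (1,1)=-1→.OX/OO./X.X; (1,2)=-1→.OX/O.O/X.X; (2,1)=-1→.OX/O../XOX
ply 3, X at OOX/O../X.X | (1,1)=+1→OOX/OX./X.X*; (1,2)=+1→OOX/O.X/X.X; (2,1)=+1→OOX/O../XXX
ply 4: OOX/OX./X.X is terminal -1 (O); from .O./O../X.X depth 7

value(.O./O../X.X, X) = +1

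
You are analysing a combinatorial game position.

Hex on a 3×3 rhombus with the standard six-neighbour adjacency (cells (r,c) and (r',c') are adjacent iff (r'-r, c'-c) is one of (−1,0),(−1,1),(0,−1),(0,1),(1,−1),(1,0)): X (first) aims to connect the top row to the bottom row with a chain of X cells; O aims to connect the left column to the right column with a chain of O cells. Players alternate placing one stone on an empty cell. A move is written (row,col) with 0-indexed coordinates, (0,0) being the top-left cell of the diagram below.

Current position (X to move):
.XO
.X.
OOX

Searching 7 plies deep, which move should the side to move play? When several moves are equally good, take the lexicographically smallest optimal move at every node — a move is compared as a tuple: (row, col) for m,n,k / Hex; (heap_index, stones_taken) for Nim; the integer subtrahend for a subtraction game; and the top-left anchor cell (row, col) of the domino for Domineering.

p1 X@[.XO/.X./OOX]: (0,0)[XXO/.X./OOX]-1 (1,0)[.XO/XX./OOX]-1 (1,2)[.XO/.XX/OOX]+1*
p2 O@[.XO/.XX/OOX] terminal -1; root [.XO/.X./OOX] d7

X's best at [.XO/.X./OOX]: (1,2)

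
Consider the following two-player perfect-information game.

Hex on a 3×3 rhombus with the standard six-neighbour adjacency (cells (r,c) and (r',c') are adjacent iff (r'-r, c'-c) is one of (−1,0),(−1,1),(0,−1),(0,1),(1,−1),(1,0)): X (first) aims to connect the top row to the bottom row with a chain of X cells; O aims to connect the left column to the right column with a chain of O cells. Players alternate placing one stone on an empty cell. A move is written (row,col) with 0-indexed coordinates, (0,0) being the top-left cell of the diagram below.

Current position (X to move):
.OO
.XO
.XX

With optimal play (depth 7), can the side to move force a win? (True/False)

X winning at [.OO/.XO/.XX]: False

[.OO/.XO/.XX] X move#1: (0,0):-1/XOO/.XO/.XX*, (1,0):-1/.OO/XXO/.XX, (2,0):-1/.OO/.XO/XXX
[XOO/.XO/.XX] O move#2: (1,0):+1/XOO/OXO/.XX*, (2,0):-1/XOO/.XO/OXX
[XOO/OXO/.XX] end (terminal -1, X#3); searched .OO/.XO/.XX to 7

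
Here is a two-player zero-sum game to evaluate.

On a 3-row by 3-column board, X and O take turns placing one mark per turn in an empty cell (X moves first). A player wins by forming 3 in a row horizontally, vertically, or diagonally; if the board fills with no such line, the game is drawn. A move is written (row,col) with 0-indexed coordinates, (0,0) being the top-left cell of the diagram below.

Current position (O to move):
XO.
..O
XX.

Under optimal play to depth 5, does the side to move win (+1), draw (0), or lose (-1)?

value(XO./..O/XX., O) = -1

ply 1, O at XO./..O/XX. | (0,2)=-1→XOO/..O/XX.*; (1,0)=-1→XO./O.O/XX.; (1,1)=-1→XO./.OO/XX.; (2,2)=-1→XO./..O/XXO
ply 2, X at XOO/..O/XX. | (1,0)=+1→XOO/X.O/XX.*; (1,1)=-1→XOO/.XO/XX.; (2,2)=+1→XOO/..O/XXX
ply 3: XOO/X.O/XX. is terminal -1 (O); from XO./..O/XX. depth 5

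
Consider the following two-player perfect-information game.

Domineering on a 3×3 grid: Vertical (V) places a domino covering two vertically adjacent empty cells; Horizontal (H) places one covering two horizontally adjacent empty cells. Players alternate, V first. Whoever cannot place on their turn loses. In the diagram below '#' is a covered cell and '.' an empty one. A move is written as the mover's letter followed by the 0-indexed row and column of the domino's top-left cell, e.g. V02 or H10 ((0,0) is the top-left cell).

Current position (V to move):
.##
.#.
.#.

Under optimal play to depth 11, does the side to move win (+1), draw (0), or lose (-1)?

value(.##/.#./.#., V) = +1

ply 1, V at .##/.#./.#. | V00=+1→###/##./.#.*; V10=+1→.##/##./##.; V12=+1→.##/.##/.##
ply 2: ###/##./.#. is terminal -1 (H); from .##/.#./.#. depth 11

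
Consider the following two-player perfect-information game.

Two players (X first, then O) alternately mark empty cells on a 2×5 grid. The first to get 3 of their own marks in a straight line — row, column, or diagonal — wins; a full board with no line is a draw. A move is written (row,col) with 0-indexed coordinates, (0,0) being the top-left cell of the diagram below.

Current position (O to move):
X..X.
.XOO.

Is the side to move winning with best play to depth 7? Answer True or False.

p1 O@[X..X./.XOO.]: (0,1)[XO.X./.XOO.]+0 (0,2)[X.OX./.XOO.]+0 (0,4)[X..XO/.XOO.]+0 (1,0)[X..X./OXOO.]+0 (1,4)[X..X./.XOOO]+1*
p2 X@[X..X./.XOOO] terminal -1; root [X..X./.XOO.] d7

O winning at [X..X./.XOO.]: True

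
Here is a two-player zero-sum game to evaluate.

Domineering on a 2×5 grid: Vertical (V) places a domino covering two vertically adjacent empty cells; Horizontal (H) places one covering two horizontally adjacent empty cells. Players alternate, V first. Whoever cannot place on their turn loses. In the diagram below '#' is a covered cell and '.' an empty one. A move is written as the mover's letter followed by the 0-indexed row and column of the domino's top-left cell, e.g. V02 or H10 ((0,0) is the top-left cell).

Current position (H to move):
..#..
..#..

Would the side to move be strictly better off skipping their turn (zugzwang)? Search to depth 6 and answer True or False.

zugzwang(..#../..#.., H) = True

ply 1, H at ..#../..#.. | H00=-1→###../..#..*; H03=-1→..###/..#..; H10=-1→..#../###..; H13=-1→..#../..###
ply 2, V at ###../..#.. | V03=+1→####./..##.*; V04=+1→###.#/..#.#
ply 3, H at ####./..##. | H10=-1→####./####.*
ply 4, V at ####./####. | V04=+1→#####/#####*
ply 5: #####/##### is terminal -1 (H); from ..#../..#.. depth 6
if H skipped the turn, V would face:
~ ply 1, V at ..#../..#.. | V00=-1→#.#../#.#..*; V01=-1→.##../.##..; V03=-1→..##./..##.; V04=-1→..#.#/..#.#
~ ply 2, H at #.#../#.#.. | H03=+1→#.###/#.#..*; H13=+1→#.#../#.###
~ ply 3, V at #.###/#.#.. | V01=-1→#####/###..*
~ ply 4, H at #####/###.. | H13=+1→#####/#####*
~ ply 5: #####/##### is terminal -1 (V); from ..#../..#.. depth 6
compare (H): move=-1 vs pass=+1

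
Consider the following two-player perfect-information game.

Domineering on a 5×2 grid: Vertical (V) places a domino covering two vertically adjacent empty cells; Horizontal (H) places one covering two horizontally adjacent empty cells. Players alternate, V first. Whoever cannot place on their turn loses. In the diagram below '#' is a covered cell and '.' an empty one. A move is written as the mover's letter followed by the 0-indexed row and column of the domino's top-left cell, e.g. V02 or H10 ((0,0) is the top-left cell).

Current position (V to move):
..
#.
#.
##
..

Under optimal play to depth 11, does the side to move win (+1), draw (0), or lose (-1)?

value(../#./#./##/.., V) = -1

p1 V@[../#./#./##/..]: V01[.#/##/#./##/..]-1* V11[../##/##/##/..]-1
p2 H@[.#/##/#./##/..]: H40[.#/##/#./##/##]+1*
p3 V@[.#/##/#./##/##] terminal -1; root [../#./#./##/..] d11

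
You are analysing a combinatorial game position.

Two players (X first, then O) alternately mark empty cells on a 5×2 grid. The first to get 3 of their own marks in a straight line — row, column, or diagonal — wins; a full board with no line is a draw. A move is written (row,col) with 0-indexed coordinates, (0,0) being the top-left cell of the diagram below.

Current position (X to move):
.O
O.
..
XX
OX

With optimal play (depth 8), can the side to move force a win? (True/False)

ply 1, X at .O/O./../XX/OX | (0,0)=+0→XO/O./../XX/OX; (1,1)=+0→.O/OX/../XX/OX; (2,0)=+0→.O/O./X./XX/OX; (2,1)=+1→.O/O./.X/XX/OX*
ply 2: .O/O./.X/XX/OX is terminal -1 (O); from .O/O./../XX/OX depth 8

X winning at [.O/O./../XX/OX]: True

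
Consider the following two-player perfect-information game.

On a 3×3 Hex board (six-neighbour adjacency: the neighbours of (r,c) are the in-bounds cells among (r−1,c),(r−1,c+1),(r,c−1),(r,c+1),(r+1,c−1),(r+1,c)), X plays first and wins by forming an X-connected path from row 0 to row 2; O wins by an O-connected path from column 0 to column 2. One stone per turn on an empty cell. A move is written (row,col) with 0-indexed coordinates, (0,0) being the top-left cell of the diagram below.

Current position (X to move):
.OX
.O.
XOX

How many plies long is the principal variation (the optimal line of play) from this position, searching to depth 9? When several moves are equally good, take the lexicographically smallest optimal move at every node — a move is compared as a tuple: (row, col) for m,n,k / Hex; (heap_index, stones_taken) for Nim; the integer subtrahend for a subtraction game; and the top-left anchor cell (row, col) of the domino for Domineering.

PV length from [.OX/.O./XOX]: 3 plies

[.OX/.O./XOX] X move#1: (0,0):+1/XOX/.O./XOX*, (1,0):+1/.OX/XO./XOX, (1,2):+1/.OX/.OX/XOX
[XOX/.O./XOX] O move#2: (1,0):-1/XOX/OO./XOX*, (1,2):-1/XOX/.OO/XOX
[XOX/OO./XOX] X move#3: (1,2):+1/XOX/OOX/XOX*
[XOX/OOX/XOX] end (terminal -1, O#4); searched .OX/.O./XOX to 9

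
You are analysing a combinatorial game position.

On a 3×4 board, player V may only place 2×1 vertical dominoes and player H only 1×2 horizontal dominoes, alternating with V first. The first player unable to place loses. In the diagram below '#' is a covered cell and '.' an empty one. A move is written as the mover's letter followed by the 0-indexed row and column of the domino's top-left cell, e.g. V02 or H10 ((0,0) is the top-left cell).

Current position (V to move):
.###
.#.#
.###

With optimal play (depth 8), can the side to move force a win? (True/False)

V winning at [.###/.#.#/.###]: True

p1 V@[.###/.#.#/.###]: V00[####/##.#/.###]+1* V10[.###/##.#/####]+1
p2 H@[####/##.#/.###] terminal -1; root [.###/.#.#/.###] d8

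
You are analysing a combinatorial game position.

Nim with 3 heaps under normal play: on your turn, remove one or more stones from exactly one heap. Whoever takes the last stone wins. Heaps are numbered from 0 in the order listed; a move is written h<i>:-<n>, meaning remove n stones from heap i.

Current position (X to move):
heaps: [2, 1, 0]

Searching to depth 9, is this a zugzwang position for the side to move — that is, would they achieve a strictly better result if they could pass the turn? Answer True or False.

zugzwang((2,1,0), X) = False

p1 X@[(2,1,0)]: h0:-1[(1,1,0)]+1* h0:-2[(0,1,0)]-1 h1:-1[(2,0,0)]-1
p2 O@[(1,1,0)]: h0:-1[(0,1,0)]-1* h1:-1[(1,0,0)]-1
p3 X@[(0,1,0)]: h1:-1[(0,0,0)]+1*
p4 O@[(0,0,0)] terminal -1; root [(2,1,0)] d9
pass branch (O moves first from the same position):
  | p1 O@[(2,1,0)]: h0:-1[(1,1,0)]+1* h0:-2[(0,1,0)]-1 h1:-1[(2,0,0)]-1
  | p2 X@[(1,1,0)]: h0:-1[(0,1,0)]-1* h1:-1[(1,0,0)]-1
  | p3 O@[(0,1,0)]: h1:-1[(0,0,0)]+1*
  | p4 X@[(0,0,0)] terminal -1; root [(2,1,0)] d9
X moving scores +1; X passing scores -1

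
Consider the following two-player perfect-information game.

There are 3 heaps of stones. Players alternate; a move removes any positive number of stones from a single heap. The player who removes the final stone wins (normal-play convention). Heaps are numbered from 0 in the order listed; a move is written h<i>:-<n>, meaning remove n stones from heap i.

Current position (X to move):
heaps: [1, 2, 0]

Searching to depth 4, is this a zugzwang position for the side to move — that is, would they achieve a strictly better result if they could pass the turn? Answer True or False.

zugzwang((1,2,0), X) = False

[(1,2,0)] X move#1: h0:-1:-1/(0,2,0), h1:-1:+1/(1,1,0)*, h1:-2:-1/(1,0,0)
[(1,1,0)] O move#2: h0:-1:-1/(0,1,0)*, h1:-1:-1/(1,0,0)
[(0,1,0)] X move#3: h1:-1:+1/(0,0,0)*
[(0,0,0)] end (terminal -1, O#4); searched (1,2,0) to 4
pass branch (O moves first from the same position):
  | [(1,2,0)] O move#1: h0:-1:-1/(0,2,0), h1:-1:+1/(1,1,0)*, h1:-2:-1/(1,0,0)
  | [(1,1,0)] X move#2: h0:-1:-1/(0,1,0)*, h1:-1:-1/(1,0,0)
  | [(0,1,0)] O move#3: h1:-1:+1/(0,0,0)*
  | [(0,0,0)] end (terminal -1, X#4); searched (1,2,0) to 4
X moving scores +1; X passing scores -1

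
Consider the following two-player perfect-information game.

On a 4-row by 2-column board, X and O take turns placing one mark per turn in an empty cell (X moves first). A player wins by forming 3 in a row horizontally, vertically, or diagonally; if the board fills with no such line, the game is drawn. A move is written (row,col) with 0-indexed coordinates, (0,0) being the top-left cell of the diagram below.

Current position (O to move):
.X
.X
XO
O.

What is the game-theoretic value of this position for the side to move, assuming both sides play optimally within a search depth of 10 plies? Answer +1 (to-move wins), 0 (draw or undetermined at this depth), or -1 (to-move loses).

value(.X/.X/XO/O., O) = 0

p1 O@[.X/.X/XO/O.]: (0,0)[OX/.X/XO/O.]+0* (1,0)[.X/OX/XO/O.]+0 (3,1)[.X/.X/XO/OO]+0
p2 X@[OX/.X/XO/O.]: (1,0)[OX/XX/XO/O.]+0* (3,1)[OX/.X/XO/OX]+0
p3 O@[OX/XX/XO/O.]: (3,1)[OX/XX/XO/OO]+0*
p4 X@[OX/XX/XO/OO] terminal +0; root [.X/.X/XO/O.] d10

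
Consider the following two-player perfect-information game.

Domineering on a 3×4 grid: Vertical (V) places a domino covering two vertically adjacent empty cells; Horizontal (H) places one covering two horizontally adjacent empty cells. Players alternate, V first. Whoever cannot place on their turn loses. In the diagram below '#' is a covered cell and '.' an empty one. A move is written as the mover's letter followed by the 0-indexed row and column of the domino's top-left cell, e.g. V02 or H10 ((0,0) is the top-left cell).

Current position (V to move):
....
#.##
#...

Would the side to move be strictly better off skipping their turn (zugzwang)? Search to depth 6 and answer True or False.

zugzwang(..../#.##/#..., V) = False

p1 V@[..../#.##/#...]: V01[.#../####/#...]-1* V11[..../####/##..]-1
p2 H@[.#../####/#...]: H02[.###/####/#...]+1* H21[.#../####/###.]+1 H22[.#../####/#.##]+1
p3 V@[.###/####/#...] terminal -1; root [..../#.##/#...] d6
if V skipped the turn, H would face:
~ p1 H@[..../#.##/#...]: H00[##../#.##/#...]+1* H01[.##./#.##/#...]+1 H02[..##/#.##/#...]+1 H21[..../#.##/###.]+1 H22[..../#.##/#.##]+1
~ p2 V@[##../#.##/#...]: V11[##../####/##..]-1*
~ p3 H@[##../####/##..]: H02[####/####/##..]+1* H22[##../####/####]+1
~ p4 V@[####/####/##..] terminal -1; root [..../#.##/#...] d6
compare (V): move=-1 vs pass=-1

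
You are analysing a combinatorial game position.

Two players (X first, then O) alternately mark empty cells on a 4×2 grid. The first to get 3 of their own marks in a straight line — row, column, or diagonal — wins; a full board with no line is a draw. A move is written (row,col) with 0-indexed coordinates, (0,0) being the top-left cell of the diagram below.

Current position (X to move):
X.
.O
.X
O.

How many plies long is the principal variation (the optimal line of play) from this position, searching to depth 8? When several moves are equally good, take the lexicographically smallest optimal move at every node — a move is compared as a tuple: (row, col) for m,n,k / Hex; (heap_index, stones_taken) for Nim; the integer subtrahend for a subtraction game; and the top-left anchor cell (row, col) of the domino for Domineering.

PV length from [X./.O/.X/O.]: 4 plies

ply 1, X at X./.O/.X/O. | (0,1)=+0→XX/.O/.X/O.*; (1,0)=+0→X./XO/.X/O.; (2,0)=+0→X./.O/XX/O.; (3,1)=+0→X./.O/.X/OX
ply 2, O at XX/.O/.X/O. | (1,0)=+0→XX/OO/.X/O.*; (2,0)=+0→XX/.O/OX/O.; (3,1)=+0→XX/.O/.X/OO
ply 3, X at XX/OO/.X/O. | (2,0)=+0→XX/OO/XX/O.*; (3,1)=-1→XX/OO/.X/OX
ply 4, O at XX/OO/XX/O. | (3,1)=+0→XX/OO/XX/OO*
ply 5: XX/OO/XX/OO is terminal +0 (X); from X./.O/.X/O. depth 8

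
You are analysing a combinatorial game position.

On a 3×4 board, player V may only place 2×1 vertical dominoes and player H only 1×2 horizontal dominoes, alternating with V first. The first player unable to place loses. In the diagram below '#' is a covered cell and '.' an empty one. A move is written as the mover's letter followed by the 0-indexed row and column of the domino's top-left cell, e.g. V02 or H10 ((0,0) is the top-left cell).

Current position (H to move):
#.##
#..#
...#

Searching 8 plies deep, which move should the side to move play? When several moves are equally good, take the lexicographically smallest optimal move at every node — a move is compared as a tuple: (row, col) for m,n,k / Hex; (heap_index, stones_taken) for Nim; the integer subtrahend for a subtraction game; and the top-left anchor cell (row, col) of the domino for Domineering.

H's best at [#.##/#..#/...#]: H11

[#.##/#..#/...#] H move#1: H11:+1/#.##/####/...#*, H20:-1/#.##/#..#/##.#, H21:-1/#.##/#..#/.###
[#.##/####/...#] end (terminal -1, V#2); searched #.##/#..#/...# to 8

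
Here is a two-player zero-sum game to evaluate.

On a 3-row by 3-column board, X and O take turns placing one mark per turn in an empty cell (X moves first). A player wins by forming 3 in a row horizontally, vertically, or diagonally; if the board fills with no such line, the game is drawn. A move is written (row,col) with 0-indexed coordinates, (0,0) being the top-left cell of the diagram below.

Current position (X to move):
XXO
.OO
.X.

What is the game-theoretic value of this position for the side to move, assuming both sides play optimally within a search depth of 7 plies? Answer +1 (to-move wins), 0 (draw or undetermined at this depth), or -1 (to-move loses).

value(XXO/.OO/.X., X) = -1

ply 1, X at XXO/.OO/.X. | (1,0)=-1→XXO/XOO/.X.*; (2,0)=-1→XXO/.OO/XX.; (2,2)=-1→XXO/.OO/.XX
ply 2, O at XXO/XOO/.X. | (2,0)=+1→XXO/XOO/OX.*; (2,2)=+1→XXO/XOO/.XO
ply 3: XXO/XOO/OX. is terminal -1 (X); from XXO/.OO/.X. depth 7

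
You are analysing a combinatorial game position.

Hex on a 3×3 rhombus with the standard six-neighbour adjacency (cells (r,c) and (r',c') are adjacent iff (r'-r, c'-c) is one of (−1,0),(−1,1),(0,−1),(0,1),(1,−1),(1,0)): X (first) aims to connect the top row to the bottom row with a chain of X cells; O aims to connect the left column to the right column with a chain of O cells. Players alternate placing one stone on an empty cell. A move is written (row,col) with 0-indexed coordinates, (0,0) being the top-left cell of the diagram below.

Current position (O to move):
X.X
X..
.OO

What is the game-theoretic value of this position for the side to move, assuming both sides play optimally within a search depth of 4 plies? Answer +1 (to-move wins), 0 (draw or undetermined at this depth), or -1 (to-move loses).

p1 O@[X.X/X../.OO]: (0,1)[XOX/X../.OO]-1 (1,1)[X.X/XO./.OO]-1 (1,2)[X.X/X.O/.OO]-1 (2,0)[X.X/X../OOO]+1*
p2 X@[X.X/X../OOO] terminal -1; root [X.X/X../.OO] d4

value(X.X/X../.OO, O) = +1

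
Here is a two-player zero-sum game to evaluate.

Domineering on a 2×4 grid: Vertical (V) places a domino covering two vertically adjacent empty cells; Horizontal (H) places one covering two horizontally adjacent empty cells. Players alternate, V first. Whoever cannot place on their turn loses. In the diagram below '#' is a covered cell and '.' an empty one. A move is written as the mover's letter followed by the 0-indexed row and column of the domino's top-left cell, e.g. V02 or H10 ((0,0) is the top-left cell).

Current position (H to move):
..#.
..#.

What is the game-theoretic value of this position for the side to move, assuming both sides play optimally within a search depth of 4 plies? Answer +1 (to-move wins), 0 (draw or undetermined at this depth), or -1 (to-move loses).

value(..#./..#., H) = +1

p1 H@[..#./..#.]: H00[###./..#.]+1* H10[..#./###.]+1
p2 V@[###./..#.]: V03[####/..##]-1*
p3 H@[####/..##]: H10[####/####]+1*
p4 V@[####/####] terminal -1; root [..#./..#.] d4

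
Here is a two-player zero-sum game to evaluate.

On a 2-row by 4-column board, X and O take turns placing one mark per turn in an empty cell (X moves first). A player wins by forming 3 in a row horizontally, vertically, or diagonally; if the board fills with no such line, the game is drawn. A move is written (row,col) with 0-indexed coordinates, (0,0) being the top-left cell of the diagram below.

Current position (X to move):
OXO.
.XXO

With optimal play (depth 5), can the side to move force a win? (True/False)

X winning at [OXO./.XXO]: True

p1 X@[OXO./.XXO]: (0,3)[OXOX/.XXO]+0 (1,0)[OXO./XXXO]+1*
p2 O@[OXO./XXXO] terminal -1; root [OXO./.XXO] d5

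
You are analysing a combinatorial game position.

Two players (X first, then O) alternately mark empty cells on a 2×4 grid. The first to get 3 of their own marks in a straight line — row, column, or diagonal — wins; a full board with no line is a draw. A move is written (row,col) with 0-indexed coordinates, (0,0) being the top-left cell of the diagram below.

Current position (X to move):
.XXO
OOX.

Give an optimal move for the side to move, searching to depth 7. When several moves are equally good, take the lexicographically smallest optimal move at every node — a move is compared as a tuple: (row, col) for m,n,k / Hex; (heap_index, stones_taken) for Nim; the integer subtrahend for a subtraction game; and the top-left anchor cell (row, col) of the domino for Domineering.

X's best at [.XXO/OOX.]: (0,0)

[.XXO/OOX.] X move#1: (0,0):+1/XXXO/OOX.*, (1,3):+0/.XXO/OOXX
[XXXO/OOX.] end (terminal -1, O#2); searched .XXO/OOX. to 7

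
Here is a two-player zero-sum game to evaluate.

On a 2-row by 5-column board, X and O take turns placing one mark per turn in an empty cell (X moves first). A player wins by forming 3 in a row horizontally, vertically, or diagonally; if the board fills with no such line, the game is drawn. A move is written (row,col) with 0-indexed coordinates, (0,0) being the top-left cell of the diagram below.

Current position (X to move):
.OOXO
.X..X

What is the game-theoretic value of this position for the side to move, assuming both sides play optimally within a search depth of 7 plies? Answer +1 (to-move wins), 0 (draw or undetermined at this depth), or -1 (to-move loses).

value(.OOXO/.X..X, X) = 0

ply 1, X at .OOXO/.X..X | (0,0)=+0→XOOXO/.X..X*; (1,0)=-1→.OOXO/XX..X; (1,2)=-1→.OOXO/.XX.X; (1,3)=-1→.OOXO/.X.XX
ply 2, O at XOOXO/.X..X | (1,0)=+0→XOOXO/OX..X*; (1,2)=+0→XOOXO/.XO.X; (1,3)=+0→XOOXO/.X.OX
ply 3, X at XOOXO/OX..X | (1,2)=+0→XOOXO/OXX.X*; (1,3)=+0→XOOXO/OX.XX
ply 4, O at XOOXO/OXX.X | (1,3)=+0→XOOXO/OXXOX*
ply 5: XOOXO/OXXOX is terminal +0 (X); from .OOXO/.X..X depth 7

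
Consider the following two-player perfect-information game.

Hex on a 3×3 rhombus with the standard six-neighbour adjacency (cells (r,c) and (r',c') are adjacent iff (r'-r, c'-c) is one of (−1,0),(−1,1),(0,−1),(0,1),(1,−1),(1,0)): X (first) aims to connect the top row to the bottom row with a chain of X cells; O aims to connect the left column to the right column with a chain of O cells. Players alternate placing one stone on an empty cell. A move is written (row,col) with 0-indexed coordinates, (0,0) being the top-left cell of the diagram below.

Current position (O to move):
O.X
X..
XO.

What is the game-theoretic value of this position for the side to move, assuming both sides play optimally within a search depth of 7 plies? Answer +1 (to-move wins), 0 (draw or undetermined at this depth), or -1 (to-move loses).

p1 O@[O.X/X../XO.]: (0,1)[OOX/X../XO.]-1* (1,1)[O.X/XO./XO.]-1 (1,2)[O.X/X.O/XO.]-1 (2,2)[O.X/X../XOO]-1
p2 X@[OOX/X../XO.]: (1,1)[OOX/XX./XO.]+1* (1,2)[OOX/X.X/XO.]+1 (2,2)[OOX/X../XOX]+1
p3 O@[OOX/XX./XO.] terminal -1; root [O.X/X../XO.] d7

value(O.X/X../XO., O) = -1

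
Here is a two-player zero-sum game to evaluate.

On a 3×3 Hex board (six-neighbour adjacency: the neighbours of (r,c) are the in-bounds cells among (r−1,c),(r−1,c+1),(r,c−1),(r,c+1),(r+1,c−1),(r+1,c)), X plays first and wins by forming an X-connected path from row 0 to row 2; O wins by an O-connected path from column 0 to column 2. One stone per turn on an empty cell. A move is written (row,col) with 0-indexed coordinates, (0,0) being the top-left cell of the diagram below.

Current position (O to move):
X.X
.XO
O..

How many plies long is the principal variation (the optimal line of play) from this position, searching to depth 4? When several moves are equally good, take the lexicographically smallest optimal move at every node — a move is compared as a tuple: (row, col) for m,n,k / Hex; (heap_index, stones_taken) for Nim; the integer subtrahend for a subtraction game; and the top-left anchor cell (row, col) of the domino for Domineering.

PV length from [X.X/.XO/O..]: 1 ply

p1 O@[X.X/.XO/O..]: (0,1)[XOX/.XO/O..]-1 (1,0)[X.X/OXO/O..]-1 (2,1)[X.X/.XO/OO.]+1* (2,2)[X.X/.XO/O.O]-1
p2 X@[X.X/.XO/OO.] terminal -1; root [X.X/.XO/O..] d4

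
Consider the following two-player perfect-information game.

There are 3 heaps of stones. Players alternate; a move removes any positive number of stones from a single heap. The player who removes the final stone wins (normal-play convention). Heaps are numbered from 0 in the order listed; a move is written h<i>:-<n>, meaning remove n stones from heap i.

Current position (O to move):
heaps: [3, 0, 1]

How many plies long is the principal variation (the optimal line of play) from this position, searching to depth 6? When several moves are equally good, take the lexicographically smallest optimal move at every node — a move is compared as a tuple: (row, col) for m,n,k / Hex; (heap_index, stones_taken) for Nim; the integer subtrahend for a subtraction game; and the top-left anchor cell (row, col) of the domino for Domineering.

ply 1, O at (3,0,1) | h0:-1=-1→(2,0,1); h0:-2=+1→(1,0,1)*; h0:-3=-1→(0,0,1); h2:-1=-1→(3,0,0)
ply 2, X at (1,0,1) | h0:-1=-1→(0,0,1)*; h2:-1=-1→(1,0,0)
ply 3, O at (0,0,1) | h2:-1=+1→(0,0,0)*
ply 4: (0,0,0) is terminal -1 (X); from (3,0,1) depth 6

PV length from [(3,0,1)]: 3 plies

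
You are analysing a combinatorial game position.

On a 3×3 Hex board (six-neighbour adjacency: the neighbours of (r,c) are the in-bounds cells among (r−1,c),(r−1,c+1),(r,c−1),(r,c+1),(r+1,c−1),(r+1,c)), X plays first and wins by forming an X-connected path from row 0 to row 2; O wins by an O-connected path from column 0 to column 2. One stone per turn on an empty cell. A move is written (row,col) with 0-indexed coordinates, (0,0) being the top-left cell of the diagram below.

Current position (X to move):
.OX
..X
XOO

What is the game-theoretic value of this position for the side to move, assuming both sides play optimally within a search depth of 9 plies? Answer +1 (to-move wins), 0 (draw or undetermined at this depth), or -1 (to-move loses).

value(.OX/..X/XOO, X) = +1

[.OX/..X/XOO] X move#1: (0,0):+1/XOX/..X/XOO*, (1,0):+1/.OX/X.X/XOO, (1,1):+1/.OX/.XX/XOO
[XOX/..X/XOO] O move#2: (1,0):-1/XOX/O.X/XOO*, (1,1):-1/XOX/.OX/XOO
[XOX/O.X/XOO] X move#3: (1,1):+1/XOX/OXX/XOO*
[XOX/OXX/XOO] end (terminal -1, O#4); searched .OX/..X/XOO to 9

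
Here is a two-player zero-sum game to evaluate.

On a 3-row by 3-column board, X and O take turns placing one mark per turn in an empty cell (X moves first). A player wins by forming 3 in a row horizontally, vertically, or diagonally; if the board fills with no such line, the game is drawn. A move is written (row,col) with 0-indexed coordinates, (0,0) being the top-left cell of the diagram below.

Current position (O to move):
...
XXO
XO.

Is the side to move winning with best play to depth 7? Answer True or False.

O winning at [.../XXO/XO.]: False

ply 1, O at .../XXO/XO. | (0,0)=-1→O../XXO/XO.*; (0,1)=-1→.O./XXO/XO.; (0,2)=-1→..O/XXO/XO.; (2,2)=-1→.../XXO/XOO
ply 2, X at O../XXO/XO. | (0,1)=+0→OX./XXO/XO.; (0,2)=+1→O.X/XXO/XO.*; (2,2)=+0→O../XXO/XOX
ply 3: O.X/XXO/XO. is terminal -1 (O); from .../XXO/XO. depth 7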